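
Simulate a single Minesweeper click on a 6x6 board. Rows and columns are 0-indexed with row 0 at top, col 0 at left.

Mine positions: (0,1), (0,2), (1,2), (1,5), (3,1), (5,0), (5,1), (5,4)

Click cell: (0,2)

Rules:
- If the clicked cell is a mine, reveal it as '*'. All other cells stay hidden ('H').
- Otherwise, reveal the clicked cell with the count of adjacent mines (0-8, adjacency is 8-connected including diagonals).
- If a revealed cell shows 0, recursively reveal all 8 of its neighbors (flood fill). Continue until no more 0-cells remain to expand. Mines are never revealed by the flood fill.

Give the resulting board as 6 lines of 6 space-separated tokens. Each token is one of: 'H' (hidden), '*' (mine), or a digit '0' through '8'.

H H * H H H
H H H H H H
H H H H H H
H H H H H H
H H H H H H
H H H H H H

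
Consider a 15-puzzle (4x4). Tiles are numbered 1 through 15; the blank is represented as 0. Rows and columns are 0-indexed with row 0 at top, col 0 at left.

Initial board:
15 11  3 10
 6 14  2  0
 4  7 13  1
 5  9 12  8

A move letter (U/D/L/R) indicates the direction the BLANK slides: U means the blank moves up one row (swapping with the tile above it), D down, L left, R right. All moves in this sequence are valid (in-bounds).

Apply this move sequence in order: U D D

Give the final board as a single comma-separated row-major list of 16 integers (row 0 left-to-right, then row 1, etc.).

Answer: 15, 11, 3, 10, 6, 14, 2, 1, 4, 7, 13, 0, 5, 9, 12, 8

Derivation:
After move 1 (U):
15 11  3  0
 6 14  2 10
 4  7 13  1
 5  9 12  8

After move 2 (D):
15 11  3 10
 6 14  2  0
 4  7 13  1
 5  9 12  8

After move 3 (D):
15 11  3 10
 6 14  2  1
 4  7 13  0
 5  9 12  8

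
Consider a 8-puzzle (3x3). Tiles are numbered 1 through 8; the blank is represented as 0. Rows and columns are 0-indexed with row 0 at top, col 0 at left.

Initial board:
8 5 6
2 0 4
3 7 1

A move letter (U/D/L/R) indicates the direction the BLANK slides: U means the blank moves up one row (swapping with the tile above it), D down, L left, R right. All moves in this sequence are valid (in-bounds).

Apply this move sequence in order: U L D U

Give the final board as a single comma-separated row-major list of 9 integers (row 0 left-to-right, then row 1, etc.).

After move 1 (U):
8 0 6
2 5 4
3 7 1

After move 2 (L):
0 8 6
2 5 4
3 7 1

After move 3 (D):
2 8 6
0 5 4
3 7 1

After move 4 (U):
0 8 6
2 5 4
3 7 1

Answer: 0, 8, 6, 2, 5, 4, 3, 7, 1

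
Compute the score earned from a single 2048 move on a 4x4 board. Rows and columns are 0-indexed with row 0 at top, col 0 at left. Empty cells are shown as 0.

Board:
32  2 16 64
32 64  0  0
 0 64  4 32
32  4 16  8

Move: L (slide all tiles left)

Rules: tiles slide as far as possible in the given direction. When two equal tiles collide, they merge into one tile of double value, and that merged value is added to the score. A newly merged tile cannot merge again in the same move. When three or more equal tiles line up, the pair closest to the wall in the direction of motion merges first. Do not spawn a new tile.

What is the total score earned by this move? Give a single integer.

Answer: 0

Derivation:
Slide left:
row 0: [32, 2, 16, 64] -> [32, 2, 16, 64]  score +0 (running 0)
row 1: [32, 64, 0, 0] -> [32, 64, 0, 0]  score +0 (running 0)
row 2: [0, 64, 4, 32] -> [64, 4, 32, 0]  score +0 (running 0)
row 3: [32, 4, 16, 8] -> [32, 4, 16, 8]  score +0 (running 0)
Board after move:
32  2 16 64
32 64  0  0
64  4 32  0
32  4 16  8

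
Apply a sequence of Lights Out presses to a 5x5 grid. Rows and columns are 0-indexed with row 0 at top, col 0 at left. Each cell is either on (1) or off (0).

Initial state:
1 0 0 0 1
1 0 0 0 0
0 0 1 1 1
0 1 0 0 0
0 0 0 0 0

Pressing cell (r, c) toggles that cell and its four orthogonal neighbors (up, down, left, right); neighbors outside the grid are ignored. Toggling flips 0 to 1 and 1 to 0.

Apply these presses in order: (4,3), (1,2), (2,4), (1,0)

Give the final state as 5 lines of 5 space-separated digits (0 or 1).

After press 1 at (4,3):
1 0 0 0 1
1 0 0 0 0
0 0 1 1 1
0 1 0 1 0
0 0 1 1 1

After press 2 at (1,2):
1 0 1 0 1
1 1 1 1 0
0 0 0 1 1
0 1 0 1 0
0 0 1 1 1

After press 3 at (2,4):
1 0 1 0 1
1 1 1 1 1
0 0 0 0 0
0 1 0 1 1
0 0 1 1 1

After press 4 at (1,0):
0 0 1 0 1
0 0 1 1 1
1 0 0 0 0
0 1 0 1 1
0 0 1 1 1

Answer: 0 0 1 0 1
0 0 1 1 1
1 0 0 0 0
0 1 0 1 1
0 0 1 1 1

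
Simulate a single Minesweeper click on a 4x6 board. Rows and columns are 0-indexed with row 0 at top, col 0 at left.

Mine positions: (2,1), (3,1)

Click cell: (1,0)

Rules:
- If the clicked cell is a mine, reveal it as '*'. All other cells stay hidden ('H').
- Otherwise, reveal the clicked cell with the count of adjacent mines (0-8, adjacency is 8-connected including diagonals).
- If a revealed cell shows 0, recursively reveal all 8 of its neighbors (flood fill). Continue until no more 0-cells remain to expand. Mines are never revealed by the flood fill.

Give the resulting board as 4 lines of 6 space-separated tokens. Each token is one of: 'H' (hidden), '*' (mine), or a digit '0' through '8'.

H H H H H H
1 H H H H H
H H H H H H
H H H H H H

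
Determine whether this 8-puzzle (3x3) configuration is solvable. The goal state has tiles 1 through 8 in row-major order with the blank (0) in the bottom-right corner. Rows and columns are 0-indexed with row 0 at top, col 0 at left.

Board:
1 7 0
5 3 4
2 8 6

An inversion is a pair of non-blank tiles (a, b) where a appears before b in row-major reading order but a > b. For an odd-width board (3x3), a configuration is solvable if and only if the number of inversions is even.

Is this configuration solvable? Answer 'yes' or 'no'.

Answer: no

Derivation:
Inversions (pairs i<j in row-major order where tile[i] > tile[j] > 0): 11
11 is odd, so the puzzle is not solvable.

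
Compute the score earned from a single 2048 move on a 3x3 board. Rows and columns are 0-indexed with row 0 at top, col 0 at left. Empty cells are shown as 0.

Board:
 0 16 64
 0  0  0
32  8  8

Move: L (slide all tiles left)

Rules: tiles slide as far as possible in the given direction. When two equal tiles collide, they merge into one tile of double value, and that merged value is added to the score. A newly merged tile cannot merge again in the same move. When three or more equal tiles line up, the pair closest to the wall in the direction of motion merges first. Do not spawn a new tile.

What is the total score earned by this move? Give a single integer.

Answer: 16

Derivation:
Slide left:
row 0: [0, 16, 64] -> [16, 64, 0]  score +0 (running 0)
row 1: [0, 0, 0] -> [0, 0, 0]  score +0 (running 0)
row 2: [32, 8, 8] -> [32, 16, 0]  score +16 (running 16)
Board after move:
16 64  0
 0  0  0
32 16  0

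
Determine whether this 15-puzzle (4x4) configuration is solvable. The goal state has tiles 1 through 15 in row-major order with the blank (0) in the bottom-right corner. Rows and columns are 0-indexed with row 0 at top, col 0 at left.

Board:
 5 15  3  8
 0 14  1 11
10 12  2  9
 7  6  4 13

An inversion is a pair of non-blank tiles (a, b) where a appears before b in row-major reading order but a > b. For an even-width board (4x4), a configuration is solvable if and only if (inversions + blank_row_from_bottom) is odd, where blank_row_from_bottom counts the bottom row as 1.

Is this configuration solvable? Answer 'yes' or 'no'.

Inversions: 56
Blank is in row 1 (0-indexed from top), which is row 3 counting from the bottom (bottom = 1).
56 + 3 = 59, which is odd, so the puzzle is solvable.

Answer: yes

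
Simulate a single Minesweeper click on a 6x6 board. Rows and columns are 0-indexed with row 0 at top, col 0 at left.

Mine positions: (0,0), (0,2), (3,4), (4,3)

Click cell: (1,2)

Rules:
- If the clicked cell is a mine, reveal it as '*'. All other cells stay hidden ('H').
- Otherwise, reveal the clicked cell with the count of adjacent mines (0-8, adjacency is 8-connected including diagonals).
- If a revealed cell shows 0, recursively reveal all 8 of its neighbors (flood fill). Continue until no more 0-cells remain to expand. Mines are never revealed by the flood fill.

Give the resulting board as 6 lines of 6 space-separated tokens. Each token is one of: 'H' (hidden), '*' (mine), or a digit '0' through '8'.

H H H H H H
H H 1 H H H
H H H H H H
H H H H H H
H H H H H H
H H H H H H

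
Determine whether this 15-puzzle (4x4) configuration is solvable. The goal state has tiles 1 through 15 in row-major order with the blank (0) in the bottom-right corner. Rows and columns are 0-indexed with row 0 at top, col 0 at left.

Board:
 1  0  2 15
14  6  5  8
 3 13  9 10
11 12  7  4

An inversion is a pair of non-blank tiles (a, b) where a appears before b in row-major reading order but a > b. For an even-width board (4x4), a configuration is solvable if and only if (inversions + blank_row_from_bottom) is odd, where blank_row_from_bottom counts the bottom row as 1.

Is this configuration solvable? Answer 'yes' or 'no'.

Inversions: 46
Blank is in row 0 (0-indexed from top), which is row 4 counting from the bottom (bottom = 1).
46 + 4 = 50, which is even, so the puzzle is not solvable.

Answer: no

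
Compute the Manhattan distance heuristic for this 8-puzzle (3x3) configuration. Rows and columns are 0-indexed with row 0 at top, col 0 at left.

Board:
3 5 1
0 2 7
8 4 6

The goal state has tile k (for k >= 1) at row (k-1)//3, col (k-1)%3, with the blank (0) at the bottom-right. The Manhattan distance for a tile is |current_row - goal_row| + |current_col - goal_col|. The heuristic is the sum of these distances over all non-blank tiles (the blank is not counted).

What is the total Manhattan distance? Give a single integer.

Tile 3: (0,0)->(0,2) = 2
Tile 5: (0,1)->(1,1) = 1
Tile 1: (0,2)->(0,0) = 2
Tile 2: (1,1)->(0,1) = 1
Tile 7: (1,2)->(2,0) = 3
Tile 8: (2,0)->(2,1) = 1
Tile 4: (2,1)->(1,0) = 2
Tile 6: (2,2)->(1,2) = 1
Sum: 2 + 1 + 2 + 1 + 3 + 1 + 2 + 1 = 13

Answer: 13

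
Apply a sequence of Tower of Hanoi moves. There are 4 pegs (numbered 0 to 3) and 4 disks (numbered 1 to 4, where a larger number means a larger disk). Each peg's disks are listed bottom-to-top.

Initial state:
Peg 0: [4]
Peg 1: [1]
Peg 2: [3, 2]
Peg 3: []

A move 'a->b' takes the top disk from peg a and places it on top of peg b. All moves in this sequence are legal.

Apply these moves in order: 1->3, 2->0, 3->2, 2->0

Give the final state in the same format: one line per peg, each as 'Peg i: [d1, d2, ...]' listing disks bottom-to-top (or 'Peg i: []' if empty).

After move 1 (1->3):
Peg 0: [4]
Peg 1: []
Peg 2: [3, 2]
Peg 3: [1]

After move 2 (2->0):
Peg 0: [4, 2]
Peg 1: []
Peg 2: [3]
Peg 3: [1]

After move 3 (3->2):
Peg 0: [4, 2]
Peg 1: []
Peg 2: [3, 1]
Peg 3: []

After move 4 (2->0):
Peg 0: [4, 2, 1]
Peg 1: []
Peg 2: [3]
Peg 3: []

Answer: Peg 0: [4, 2, 1]
Peg 1: []
Peg 2: [3]
Peg 3: []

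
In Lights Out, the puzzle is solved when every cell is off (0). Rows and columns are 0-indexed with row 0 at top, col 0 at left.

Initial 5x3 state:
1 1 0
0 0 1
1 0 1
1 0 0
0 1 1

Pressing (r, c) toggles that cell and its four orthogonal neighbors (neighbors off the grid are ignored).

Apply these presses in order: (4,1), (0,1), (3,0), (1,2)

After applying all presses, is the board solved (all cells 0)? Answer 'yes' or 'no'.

Answer: yes

Derivation:
After press 1 at (4,1):
1 1 0
0 0 1
1 0 1
1 1 0
1 0 0

After press 2 at (0,1):
0 0 1
0 1 1
1 0 1
1 1 0
1 0 0

After press 3 at (3,0):
0 0 1
0 1 1
0 0 1
0 0 0
0 0 0

After press 4 at (1,2):
0 0 0
0 0 0
0 0 0
0 0 0
0 0 0

Lights still on: 0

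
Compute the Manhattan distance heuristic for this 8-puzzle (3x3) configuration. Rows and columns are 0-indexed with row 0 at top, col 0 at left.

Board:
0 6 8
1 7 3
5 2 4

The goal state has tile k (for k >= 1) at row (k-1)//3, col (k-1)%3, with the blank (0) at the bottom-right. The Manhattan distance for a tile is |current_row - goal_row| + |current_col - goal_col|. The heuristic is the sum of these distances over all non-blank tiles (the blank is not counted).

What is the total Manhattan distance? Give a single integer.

Tile 6: (0,1)->(1,2) = 2
Tile 8: (0,2)->(2,1) = 3
Tile 1: (1,0)->(0,0) = 1
Tile 7: (1,1)->(2,0) = 2
Tile 3: (1,2)->(0,2) = 1
Tile 5: (2,0)->(1,1) = 2
Tile 2: (2,1)->(0,1) = 2
Tile 4: (2,2)->(1,0) = 3
Sum: 2 + 3 + 1 + 2 + 1 + 2 + 2 + 3 = 16

Answer: 16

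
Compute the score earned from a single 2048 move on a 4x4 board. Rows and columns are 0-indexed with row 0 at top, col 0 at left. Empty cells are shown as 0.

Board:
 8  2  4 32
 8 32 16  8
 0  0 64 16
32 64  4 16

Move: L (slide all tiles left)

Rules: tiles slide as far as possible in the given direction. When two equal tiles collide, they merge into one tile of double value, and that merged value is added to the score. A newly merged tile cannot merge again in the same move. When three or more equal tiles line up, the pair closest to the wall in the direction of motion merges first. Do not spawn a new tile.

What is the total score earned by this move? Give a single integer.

Answer: 0

Derivation:
Slide left:
row 0: [8, 2, 4, 32] -> [8, 2, 4, 32]  score +0 (running 0)
row 1: [8, 32, 16, 8] -> [8, 32, 16, 8]  score +0 (running 0)
row 2: [0, 0, 64, 16] -> [64, 16, 0, 0]  score +0 (running 0)
row 3: [32, 64, 4, 16] -> [32, 64, 4, 16]  score +0 (running 0)
Board after move:
 8  2  4 32
 8 32 16  8
64 16  0  0
32 64  4 16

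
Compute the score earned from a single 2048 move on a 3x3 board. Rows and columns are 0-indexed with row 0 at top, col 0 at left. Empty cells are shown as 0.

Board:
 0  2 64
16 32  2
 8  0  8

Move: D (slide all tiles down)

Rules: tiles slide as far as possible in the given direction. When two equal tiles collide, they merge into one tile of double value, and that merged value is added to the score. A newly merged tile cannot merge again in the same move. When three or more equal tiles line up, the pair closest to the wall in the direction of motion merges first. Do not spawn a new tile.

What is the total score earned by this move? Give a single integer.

Slide down:
col 0: [0, 16, 8] -> [0, 16, 8]  score +0 (running 0)
col 1: [2, 32, 0] -> [0, 2, 32]  score +0 (running 0)
col 2: [64, 2, 8] -> [64, 2, 8]  score +0 (running 0)
Board after move:
 0  0 64
16  2  2
 8 32  8

Answer: 0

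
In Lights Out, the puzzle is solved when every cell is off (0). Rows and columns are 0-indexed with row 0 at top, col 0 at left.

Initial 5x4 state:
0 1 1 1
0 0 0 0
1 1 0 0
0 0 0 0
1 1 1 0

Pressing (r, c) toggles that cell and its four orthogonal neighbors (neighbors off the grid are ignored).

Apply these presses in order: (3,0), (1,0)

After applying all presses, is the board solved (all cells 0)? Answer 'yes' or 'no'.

After press 1 at (3,0):
0 1 1 1
0 0 0 0
0 1 0 0
1 1 0 0
0 1 1 0

After press 2 at (1,0):
1 1 1 1
1 1 0 0
1 1 0 0
1 1 0 0
0 1 1 0

Lights still on: 12

Answer: no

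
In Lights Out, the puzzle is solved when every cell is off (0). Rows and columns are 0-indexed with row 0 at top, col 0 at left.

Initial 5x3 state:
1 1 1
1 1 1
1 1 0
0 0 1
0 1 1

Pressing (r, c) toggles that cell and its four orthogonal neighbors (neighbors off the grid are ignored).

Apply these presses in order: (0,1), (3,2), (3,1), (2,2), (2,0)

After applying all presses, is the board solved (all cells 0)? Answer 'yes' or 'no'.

After press 1 at (0,1):
0 0 0
1 0 1
1 1 0
0 0 1
0 1 1

After press 2 at (3,2):
0 0 0
1 0 1
1 1 1
0 1 0
0 1 0

After press 3 at (3,1):
0 0 0
1 0 1
1 0 1
1 0 1
0 0 0

After press 4 at (2,2):
0 0 0
1 0 0
1 1 0
1 0 0
0 0 0

After press 5 at (2,0):
0 0 0
0 0 0
0 0 0
0 0 0
0 0 0

Lights still on: 0

Answer: yes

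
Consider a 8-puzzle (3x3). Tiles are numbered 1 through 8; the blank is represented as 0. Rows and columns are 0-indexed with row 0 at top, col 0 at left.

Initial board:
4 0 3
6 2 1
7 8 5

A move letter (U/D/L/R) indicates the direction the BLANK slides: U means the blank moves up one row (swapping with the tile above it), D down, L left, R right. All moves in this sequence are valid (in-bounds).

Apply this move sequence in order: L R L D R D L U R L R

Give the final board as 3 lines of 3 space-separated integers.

After move 1 (L):
0 4 3
6 2 1
7 8 5

After move 2 (R):
4 0 3
6 2 1
7 8 5

After move 3 (L):
0 4 3
6 2 1
7 8 5

After move 4 (D):
6 4 3
0 2 1
7 8 5

After move 5 (R):
6 4 3
2 0 1
7 8 5

After move 6 (D):
6 4 3
2 8 1
7 0 5

After move 7 (L):
6 4 3
2 8 1
0 7 5

After move 8 (U):
6 4 3
0 8 1
2 7 5

After move 9 (R):
6 4 3
8 0 1
2 7 5

After move 10 (L):
6 4 3
0 8 1
2 7 5

After move 11 (R):
6 4 3
8 0 1
2 7 5

Answer: 6 4 3
8 0 1
2 7 5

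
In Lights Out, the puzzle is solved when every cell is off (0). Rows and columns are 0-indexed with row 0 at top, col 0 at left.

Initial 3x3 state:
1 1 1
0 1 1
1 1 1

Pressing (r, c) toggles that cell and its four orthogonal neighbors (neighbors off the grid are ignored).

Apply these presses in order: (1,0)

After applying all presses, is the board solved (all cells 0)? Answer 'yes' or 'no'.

Answer: no

Derivation:
After press 1 at (1,0):
0 1 1
1 0 1
0 1 1

Lights still on: 6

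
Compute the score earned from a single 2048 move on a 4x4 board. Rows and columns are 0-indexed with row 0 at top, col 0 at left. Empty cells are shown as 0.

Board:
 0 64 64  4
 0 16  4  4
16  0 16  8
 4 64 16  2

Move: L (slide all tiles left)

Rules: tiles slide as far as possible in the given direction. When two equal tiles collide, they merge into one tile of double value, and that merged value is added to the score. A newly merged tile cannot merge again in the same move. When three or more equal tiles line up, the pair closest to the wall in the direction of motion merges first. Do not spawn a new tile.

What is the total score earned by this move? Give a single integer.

Slide left:
row 0: [0, 64, 64, 4] -> [128, 4, 0, 0]  score +128 (running 128)
row 1: [0, 16, 4, 4] -> [16, 8, 0, 0]  score +8 (running 136)
row 2: [16, 0, 16, 8] -> [32, 8, 0, 0]  score +32 (running 168)
row 3: [4, 64, 16, 2] -> [4, 64, 16, 2]  score +0 (running 168)
Board after move:
128   4   0   0
 16   8   0   0
 32   8   0   0
  4  64  16   2

Answer: 168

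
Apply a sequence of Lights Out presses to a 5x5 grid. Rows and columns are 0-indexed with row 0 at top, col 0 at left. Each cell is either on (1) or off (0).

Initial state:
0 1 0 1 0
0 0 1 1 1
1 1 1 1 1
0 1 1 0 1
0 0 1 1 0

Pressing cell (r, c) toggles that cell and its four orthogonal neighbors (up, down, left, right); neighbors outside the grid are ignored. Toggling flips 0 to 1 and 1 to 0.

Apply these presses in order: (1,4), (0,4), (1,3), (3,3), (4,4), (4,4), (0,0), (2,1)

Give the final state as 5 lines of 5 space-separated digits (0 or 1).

After press 1 at (1,4):
0 1 0 1 1
0 0 1 0 0
1 1 1 1 0
0 1 1 0 1
0 0 1 1 0

After press 2 at (0,4):
0 1 0 0 0
0 0 1 0 1
1 1 1 1 0
0 1 1 0 1
0 0 1 1 0

After press 3 at (1,3):
0 1 0 1 0
0 0 0 1 0
1 1 1 0 0
0 1 1 0 1
0 0 1 1 0

After press 4 at (3,3):
0 1 0 1 0
0 0 0 1 0
1 1 1 1 0
0 1 0 1 0
0 0 1 0 0

After press 5 at (4,4):
0 1 0 1 0
0 0 0 1 0
1 1 1 1 0
0 1 0 1 1
0 0 1 1 1

After press 6 at (4,4):
0 1 0 1 0
0 0 0 1 0
1 1 1 1 0
0 1 0 1 0
0 0 1 0 0

After press 7 at (0,0):
1 0 0 1 0
1 0 0 1 0
1 1 1 1 0
0 1 0 1 0
0 0 1 0 0

After press 8 at (2,1):
1 0 0 1 0
1 1 0 1 0
0 0 0 1 0
0 0 0 1 0
0 0 1 0 0

Answer: 1 0 0 1 0
1 1 0 1 0
0 0 0 1 0
0 0 0 1 0
0 0 1 0 0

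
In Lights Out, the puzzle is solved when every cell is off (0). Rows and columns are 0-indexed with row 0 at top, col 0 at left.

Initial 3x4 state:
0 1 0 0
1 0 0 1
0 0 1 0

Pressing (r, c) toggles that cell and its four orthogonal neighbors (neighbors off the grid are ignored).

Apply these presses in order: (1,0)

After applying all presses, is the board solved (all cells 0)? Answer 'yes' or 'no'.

Answer: no

Derivation:
After press 1 at (1,0):
1 1 0 0
0 1 0 1
1 0 1 0

Lights still on: 6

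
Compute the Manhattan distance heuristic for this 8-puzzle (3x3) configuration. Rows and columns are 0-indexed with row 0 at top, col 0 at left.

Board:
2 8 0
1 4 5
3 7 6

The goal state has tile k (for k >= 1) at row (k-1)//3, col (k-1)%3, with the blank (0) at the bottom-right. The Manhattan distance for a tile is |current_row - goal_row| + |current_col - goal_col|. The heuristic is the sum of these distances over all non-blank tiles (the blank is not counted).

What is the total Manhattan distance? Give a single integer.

Tile 2: (0,0)->(0,1) = 1
Tile 8: (0,1)->(2,1) = 2
Tile 1: (1,0)->(0,0) = 1
Tile 4: (1,1)->(1,0) = 1
Tile 5: (1,2)->(1,1) = 1
Tile 3: (2,0)->(0,2) = 4
Tile 7: (2,1)->(2,0) = 1
Tile 6: (2,2)->(1,2) = 1
Sum: 1 + 2 + 1 + 1 + 1 + 4 + 1 + 1 = 12

Answer: 12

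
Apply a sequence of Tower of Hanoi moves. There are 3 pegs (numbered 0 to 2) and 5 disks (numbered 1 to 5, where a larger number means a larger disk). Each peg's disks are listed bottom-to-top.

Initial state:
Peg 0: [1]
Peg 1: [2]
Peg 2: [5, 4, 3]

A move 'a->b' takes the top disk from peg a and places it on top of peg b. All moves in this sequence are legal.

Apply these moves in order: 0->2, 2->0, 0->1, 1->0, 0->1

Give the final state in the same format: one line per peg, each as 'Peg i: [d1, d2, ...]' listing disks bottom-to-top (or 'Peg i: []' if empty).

After move 1 (0->2):
Peg 0: []
Peg 1: [2]
Peg 2: [5, 4, 3, 1]

After move 2 (2->0):
Peg 0: [1]
Peg 1: [2]
Peg 2: [5, 4, 3]

After move 3 (0->1):
Peg 0: []
Peg 1: [2, 1]
Peg 2: [5, 4, 3]

After move 4 (1->0):
Peg 0: [1]
Peg 1: [2]
Peg 2: [5, 4, 3]

After move 5 (0->1):
Peg 0: []
Peg 1: [2, 1]
Peg 2: [5, 4, 3]

Answer: Peg 0: []
Peg 1: [2, 1]
Peg 2: [5, 4, 3]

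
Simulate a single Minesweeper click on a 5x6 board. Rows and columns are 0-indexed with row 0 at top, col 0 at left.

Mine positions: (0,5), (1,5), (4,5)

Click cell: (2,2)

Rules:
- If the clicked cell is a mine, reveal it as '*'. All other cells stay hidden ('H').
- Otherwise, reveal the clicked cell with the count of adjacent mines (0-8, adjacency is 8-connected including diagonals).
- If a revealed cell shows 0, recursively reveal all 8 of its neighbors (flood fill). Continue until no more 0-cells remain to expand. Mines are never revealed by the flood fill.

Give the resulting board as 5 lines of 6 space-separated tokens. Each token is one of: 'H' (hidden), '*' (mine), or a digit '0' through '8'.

0 0 0 0 2 H
0 0 0 0 2 H
0 0 0 0 1 H
0 0 0 0 1 H
0 0 0 0 1 H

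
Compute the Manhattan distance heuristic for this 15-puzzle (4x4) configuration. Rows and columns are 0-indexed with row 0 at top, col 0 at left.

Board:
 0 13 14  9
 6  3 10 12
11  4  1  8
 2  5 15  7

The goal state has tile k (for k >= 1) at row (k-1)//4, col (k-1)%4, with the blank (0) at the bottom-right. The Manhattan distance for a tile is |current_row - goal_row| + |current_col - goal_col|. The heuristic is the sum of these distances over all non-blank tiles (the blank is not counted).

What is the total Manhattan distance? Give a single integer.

Answer: 40

Derivation:
Tile 13: (0,1)->(3,0) = 4
Tile 14: (0,2)->(3,1) = 4
Tile 9: (0,3)->(2,0) = 5
Tile 6: (1,0)->(1,1) = 1
Tile 3: (1,1)->(0,2) = 2
Tile 10: (1,2)->(2,1) = 2
Tile 12: (1,3)->(2,3) = 1
Tile 11: (2,0)->(2,2) = 2
Tile 4: (2,1)->(0,3) = 4
Tile 1: (2,2)->(0,0) = 4
Tile 8: (2,3)->(1,3) = 1
Tile 2: (3,0)->(0,1) = 4
Tile 5: (3,1)->(1,0) = 3
Tile 15: (3,2)->(3,2) = 0
Tile 7: (3,3)->(1,2) = 3
Sum: 4 + 4 + 5 + 1 + 2 + 2 + 1 + 2 + 4 + 4 + 1 + 4 + 3 + 0 + 3 = 40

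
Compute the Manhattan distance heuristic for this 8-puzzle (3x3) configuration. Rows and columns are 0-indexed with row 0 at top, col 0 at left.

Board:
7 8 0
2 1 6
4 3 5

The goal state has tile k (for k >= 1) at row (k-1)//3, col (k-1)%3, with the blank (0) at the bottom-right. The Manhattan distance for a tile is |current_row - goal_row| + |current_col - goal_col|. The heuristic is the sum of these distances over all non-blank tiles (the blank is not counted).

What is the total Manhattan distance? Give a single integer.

Answer: 14

Derivation:
Tile 7: (0,0)->(2,0) = 2
Tile 8: (0,1)->(2,1) = 2
Tile 2: (1,0)->(0,1) = 2
Tile 1: (1,1)->(0,0) = 2
Tile 6: (1,2)->(1,2) = 0
Tile 4: (2,0)->(1,0) = 1
Tile 3: (2,1)->(0,2) = 3
Tile 5: (2,2)->(1,1) = 2
Sum: 2 + 2 + 2 + 2 + 0 + 1 + 3 + 2 = 14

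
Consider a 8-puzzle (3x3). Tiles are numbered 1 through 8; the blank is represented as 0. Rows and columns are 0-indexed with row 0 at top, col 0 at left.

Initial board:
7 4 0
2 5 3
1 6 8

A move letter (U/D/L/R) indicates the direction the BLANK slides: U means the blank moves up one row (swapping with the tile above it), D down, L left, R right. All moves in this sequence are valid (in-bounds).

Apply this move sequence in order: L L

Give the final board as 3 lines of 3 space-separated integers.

Answer: 0 7 4
2 5 3
1 6 8

Derivation:
After move 1 (L):
7 0 4
2 5 3
1 6 8

After move 2 (L):
0 7 4
2 5 3
1 6 8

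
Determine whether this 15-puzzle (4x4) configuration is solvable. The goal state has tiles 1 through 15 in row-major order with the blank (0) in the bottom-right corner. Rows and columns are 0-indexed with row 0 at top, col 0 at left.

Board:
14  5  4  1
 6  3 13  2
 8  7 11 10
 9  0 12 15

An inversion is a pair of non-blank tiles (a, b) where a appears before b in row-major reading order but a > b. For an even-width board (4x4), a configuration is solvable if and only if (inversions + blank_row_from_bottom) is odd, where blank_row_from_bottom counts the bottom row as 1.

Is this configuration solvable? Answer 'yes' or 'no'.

Inversions: 34
Blank is in row 3 (0-indexed from top), which is row 1 counting from the bottom (bottom = 1).
34 + 1 = 35, which is odd, so the puzzle is solvable.

Answer: yes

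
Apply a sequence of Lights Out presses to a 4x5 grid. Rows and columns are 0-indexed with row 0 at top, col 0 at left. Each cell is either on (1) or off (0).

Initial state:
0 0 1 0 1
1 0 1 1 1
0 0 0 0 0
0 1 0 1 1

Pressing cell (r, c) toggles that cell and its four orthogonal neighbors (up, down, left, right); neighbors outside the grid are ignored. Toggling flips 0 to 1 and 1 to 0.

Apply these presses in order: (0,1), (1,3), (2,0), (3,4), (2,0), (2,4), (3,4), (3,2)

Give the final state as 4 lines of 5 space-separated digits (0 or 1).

Answer: 1 1 0 1 1
1 1 0 0 1
0 0 1 0 1
0 0 1 0 0

Derivation:
After press 1 at (0,1):
1 1 0 0 1
1 1 1 1 1
0 0 0 0 0
0 1 0 1 1

After press 2 at (1,3):
1 1 0 1 1
1 1 0 0 0
0 0 0 1 0
0 1 0 1 1

After press 3 at (2,0):
1 1 0 1 1
0 1 0 0 0
1 1 0 1 0
1 1 0 1 1

After press 4 at (3,4):
1 1 0 1 1
0 1 0 0 0
1 1 0 1 1
1 1 0 0 0

After press 5 at (2,0):
1 1 0 1 1
1 1 0 0 0
0 0 0 1 1
0 1 0 0 0

After press 6 at (2,4):
1 1 0 1 1
1 1 0 0 1
0 0 0 0 0
0 1 0 0 1

After press 7 at (3,4):
1 1 0 1 1
1 1 0 0 1
0 0 0 0 1
0 1 0 1 0

After press 8 at (3,2):
1 1 0 1 1
1 1 0 0 1
0 0 1 0 1
0 0 1 0 0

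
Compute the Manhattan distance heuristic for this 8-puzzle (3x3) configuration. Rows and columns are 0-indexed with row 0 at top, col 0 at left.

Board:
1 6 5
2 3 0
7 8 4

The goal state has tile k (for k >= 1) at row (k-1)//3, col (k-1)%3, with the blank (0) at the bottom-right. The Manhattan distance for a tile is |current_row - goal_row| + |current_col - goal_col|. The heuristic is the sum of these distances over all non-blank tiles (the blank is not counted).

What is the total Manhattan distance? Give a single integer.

Answer: 11

Derivation:
Tile 1: at (0,0), goal (0,0), distance |0-0|+|0-0| = 0
Tile 6: at (0,1), goal (1,2), distance |0-1|+|1-2| = 2
Tile 5: at (0,2), goal (1,1), distance |0-1|+|2-1| = 2
Tile 2: at (1,0), goal (0,1), distance |1-0|+|0-1| = 2
Tile 3: at (1,1), goal (0,2), distance |1-0|+|1-2| = 2
Tile 7: at (2,0), goal (2,0), distance |2-2|+|0-0| = 0
Tile 8: at (2,1), goal (2,1), distance |2-2|+|1-1| = 0
Tile 4: at (2,2), goal (1,0), distance |2-1|+|2-0| = 3
Sum: 0 + 2 + 2 + 2 + 2 + 0 + 0 + 3 = 11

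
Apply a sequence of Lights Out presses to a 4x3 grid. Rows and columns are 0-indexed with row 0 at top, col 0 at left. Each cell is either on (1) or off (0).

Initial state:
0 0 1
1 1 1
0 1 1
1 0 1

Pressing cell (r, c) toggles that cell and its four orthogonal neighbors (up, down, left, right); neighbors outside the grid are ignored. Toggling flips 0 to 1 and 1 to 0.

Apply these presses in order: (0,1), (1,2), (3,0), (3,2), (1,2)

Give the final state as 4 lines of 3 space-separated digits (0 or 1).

After press 1 at (0,1):
1 1 0
1 0 1
0 1 1
1 0 1

After press 2 at (1,2):
1 1 1
1 1 0
0 1 0
1 0 1

After press 3 at (3,0):
1 1 1
1 1 0
1 1 0
0 1 1

After press 4 at (3,2):
1 1 1
1 1 0
1 1 1
0 0 0

After press 5 at (1,2):
1 1 0
1 0 1
1 1 0
0 0 0

Answer: 1 1 0
1 0 1
1 1 0
0 0 0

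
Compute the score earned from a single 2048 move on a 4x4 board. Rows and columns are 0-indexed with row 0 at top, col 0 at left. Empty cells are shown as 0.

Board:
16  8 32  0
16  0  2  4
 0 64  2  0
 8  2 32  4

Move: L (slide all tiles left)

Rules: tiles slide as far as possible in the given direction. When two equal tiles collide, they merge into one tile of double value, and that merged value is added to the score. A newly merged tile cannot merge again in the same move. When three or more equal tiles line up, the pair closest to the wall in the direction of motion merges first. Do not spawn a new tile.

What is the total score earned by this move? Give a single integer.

Slide left:
row 0: [16, 8, 32, 0] -> [16, 8, 32, 0]  score +0 (running 0)
row 1: [16, 0, 2, 4] -> [16, 2, 4, 0]  score +0 (running 0)
row 2: [0, 64, 2, 0] -> [64, 2, 0, 0]  score +0 (running 0)
row 3: [8, 2, 32, 4] -> [8, 2, 32, 4]  score +0 (running 0)
Board after move:
16  8 32  0
16  2  4  0
64  2  0  0
 8  2 32  4

Answer: 0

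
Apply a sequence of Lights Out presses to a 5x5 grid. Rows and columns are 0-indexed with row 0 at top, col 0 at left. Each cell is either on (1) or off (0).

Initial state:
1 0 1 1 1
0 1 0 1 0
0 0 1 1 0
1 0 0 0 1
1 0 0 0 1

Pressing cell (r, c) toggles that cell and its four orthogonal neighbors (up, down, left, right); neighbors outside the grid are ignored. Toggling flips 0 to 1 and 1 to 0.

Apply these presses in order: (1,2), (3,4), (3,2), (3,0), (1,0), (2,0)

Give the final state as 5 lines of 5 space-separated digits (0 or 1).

After press 1 at (1,2):
1 0 0 1 1
0 0 1 0 0
0 0 0 1 0
1 0 0 0 1
1 0 0 0 1

After press 2 at (3,4):
1 0 0 1 1
0 0 1 0 0
0 0 0 1 1
1 0 0 1 0
1 0 0 0 0

After press 3 at (3,2):
1 0 0 1 1
0 0 1 0 0
0 0 1 1 1
1 1 1 0 0
1 0 1 0 0

After press 4 at (3,0):
1 0 0 1 1
0 0 1 0 0
1 0 1 1 1
0 0 1 0 0
0 0 1 0 0

After press 5 at (1,0):
0 0 0 1 1
1 1 1 0 0
0 0 1 1 1
0 0 1 0 0
0 0 1 0 0

After press 6 at (2,0):
0 0 0 1 1
0 1 1 0 0
1 1 1 1 1
1 0 1 0 0
0 0 1 0 0

Answer: 0 0 0 1 1
0 1 1 0 0
1 1 1 1 1
1 0 1 0 0
0 0 1 0 0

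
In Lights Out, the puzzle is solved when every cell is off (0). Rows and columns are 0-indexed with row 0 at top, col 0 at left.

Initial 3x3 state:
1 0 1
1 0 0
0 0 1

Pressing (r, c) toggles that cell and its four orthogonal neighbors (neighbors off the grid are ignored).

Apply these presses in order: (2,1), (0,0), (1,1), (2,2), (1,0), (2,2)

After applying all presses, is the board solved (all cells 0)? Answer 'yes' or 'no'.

Answer: no

Derivation:
After press 1 at (2,1):
1 0 1
1 1 0
1 1 0

After press 2 at (0,0):
0 1 1
0 1 0
1 1 0

After press 3 at (1,1):
0 0 1
1 0 1
1 0 0

After press 4 at (2,2):
0 0 1
1 0 0
1 1 1

After press 5 at (1,0):
1 0 1
0 1 0
0 1 1

After press 6 at (2,2):
1 0 1
0 1 1
0 0 0

Lights still on: 4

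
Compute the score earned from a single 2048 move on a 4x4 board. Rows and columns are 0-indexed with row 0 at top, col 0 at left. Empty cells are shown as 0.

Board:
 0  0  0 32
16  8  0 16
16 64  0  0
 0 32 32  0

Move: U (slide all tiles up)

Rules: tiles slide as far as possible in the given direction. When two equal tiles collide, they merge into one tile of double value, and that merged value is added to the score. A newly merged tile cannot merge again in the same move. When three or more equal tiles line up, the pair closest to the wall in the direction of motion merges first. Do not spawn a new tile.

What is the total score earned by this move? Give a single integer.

Slide up:
col 0: [0, 16, 16, 0] -> [32, 0, 0, 0]  score +32 (running 32)
col 1: [0, 8, 64, 32] -> [8, 64, 32, 0]  score +0 (running 32)
col 2: [0, 0, 0, 32] -> [32, 0, 0, 0]  score +0 (running 32)
col 3: [32, 16, 0, 0] -> [32, 16, 0, 0]  score +0 (running 32)
Board after move:
32  8 32 32
 0 64  0 16
 0 32  0  0
 0  0  0  0

Answer: 32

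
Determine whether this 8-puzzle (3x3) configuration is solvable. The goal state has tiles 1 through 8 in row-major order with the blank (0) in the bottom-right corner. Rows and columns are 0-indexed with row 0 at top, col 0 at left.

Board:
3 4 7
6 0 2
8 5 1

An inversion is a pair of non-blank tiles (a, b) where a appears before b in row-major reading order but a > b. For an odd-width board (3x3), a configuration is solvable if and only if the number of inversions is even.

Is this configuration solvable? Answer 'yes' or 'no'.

Answer: no

Derivation:
Inversions (pairs i<j in row-major order where tile[i] > tile[j] > 0): 15
15 is odd, so the puzzle is not solvable.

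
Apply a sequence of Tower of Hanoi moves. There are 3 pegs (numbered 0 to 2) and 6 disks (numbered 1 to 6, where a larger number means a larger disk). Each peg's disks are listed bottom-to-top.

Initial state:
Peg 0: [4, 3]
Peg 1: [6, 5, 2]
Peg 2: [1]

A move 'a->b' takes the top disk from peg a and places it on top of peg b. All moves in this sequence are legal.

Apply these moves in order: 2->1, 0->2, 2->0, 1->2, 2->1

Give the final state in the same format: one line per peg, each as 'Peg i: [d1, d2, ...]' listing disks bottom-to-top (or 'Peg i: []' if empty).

Answer: Peg 0: [4, 3]
Peg 1: [6, 5, 2, 1]
Peg 2: []

Derivation:
After move 1 (2->1):
Peg 0: [4, 3]
Peg 1: [6, 5, 2, 1]
Peg 2: []

After move 2 (0->2):
Peg 0: [4]
Peg 1: [6, 5, 2, 1]
Peg 2: [3]

After move 3 (2->0):
Peg 0: [4, 3]
Peg 1: [6, 5, 2, 1]
Peg 2: []

After move 4 (1->2):
Peg 0: [4, 3]
Peg 1: [6, 5, 2]
Peg 2: [1]

After move 5 (2->1):
Peg 0: [4, 3]
Peg 1: [6, 5, 2, 1]
Peg 2: []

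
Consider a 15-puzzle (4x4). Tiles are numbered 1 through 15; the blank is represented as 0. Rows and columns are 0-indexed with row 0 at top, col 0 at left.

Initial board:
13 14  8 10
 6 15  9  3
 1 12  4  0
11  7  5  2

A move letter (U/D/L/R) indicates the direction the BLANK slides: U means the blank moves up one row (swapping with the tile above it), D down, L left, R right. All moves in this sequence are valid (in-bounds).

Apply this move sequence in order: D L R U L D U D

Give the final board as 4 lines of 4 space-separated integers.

After move 1 (D):
13 14  8 10
 6 15  9  3
 1 12  4  2
11  7  5  0

After move 2 (L):
13 14  8 10
 6 15  9  3
 1 12  4  2
11  7  0  5

After move 3 (R):
13 14  8 10
 6 15  9  3
 1 12  4  2
11  7  5  0

After move 4 (U):
13 14  8 10
 6 15  9  3
 1 12  4  0
11  7  5  2

After move 5 (L):
13 14  8 10
 6 15  9  3
 1 12  0  4
11  7  5  2

After move 6 (D):
13 14  8 10
 6 15  9  3
 1 12  5  4
11  7  0  2

After move 7 (U):
13 14  8 10
 6 15  9  3
 1 12  0  4
11  7  5  2

After move 8 (D):
13 14  8 10
 6 15  9  3
 1 12  5  4
11  7  0  2

Answer: 13 14  8 10
 6 15  9  3
 1 12  5  4
11  7  0  2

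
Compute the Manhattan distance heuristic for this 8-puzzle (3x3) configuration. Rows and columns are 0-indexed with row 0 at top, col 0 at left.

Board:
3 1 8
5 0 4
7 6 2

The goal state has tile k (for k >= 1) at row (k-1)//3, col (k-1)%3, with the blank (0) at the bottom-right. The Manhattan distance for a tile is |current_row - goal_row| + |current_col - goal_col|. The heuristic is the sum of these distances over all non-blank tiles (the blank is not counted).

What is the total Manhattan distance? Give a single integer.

Answer: 14

Derivation:
Tile 3: at (0,0), goal (0,2), distance |0-0|+|0-2| = 2
Tile 1: at (0,1), goal (0,0), distance |0-0|+|1-0| = 1
Tile 8: at (0,2), goal (2,1), distance |0-2|+|2-1| = 3
Tile 5: at (1,0), goal (1,1), distance |1-1|+|0-1| = 1
Tile 4: at (1,2), goal (1,0), distance |1-1|+|2-0| = 2
Tile 7: at (2,0), goal (2,0), distance |2-2|+|0-0| = 0
Tile 6: at (2,1), goal (1,2), distance |2-1|+|1-2| = 2
Tile 2: at (2,2), goal (0,1), distance |2-0|+|2-1| = 3
Sum: 2 + 1 + 3 + 1 + 2 + 0 + 2 + 3 = 14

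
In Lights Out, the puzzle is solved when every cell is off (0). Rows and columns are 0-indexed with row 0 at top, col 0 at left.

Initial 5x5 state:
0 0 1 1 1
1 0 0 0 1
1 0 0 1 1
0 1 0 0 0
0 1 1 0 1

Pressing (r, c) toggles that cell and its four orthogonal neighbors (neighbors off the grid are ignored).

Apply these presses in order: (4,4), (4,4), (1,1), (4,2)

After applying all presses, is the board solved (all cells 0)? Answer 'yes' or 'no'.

Answer: no

Derivation:
After press 1 at (4,4):
0 0 1 1 1
1 0 0 0 1
1 0 0 1 1
0 1 0 0 1
0 1 1 1 0

After press 2 at (4,4):
0 0 1 1 1
1 0 0 0 1
1 0 0 1 1
0 1 0 0 0
0 1 1 0 1

After press 3 at (1,1):
0 1 1 1 1
0 1 1 0 1
1 1 0 1 1
0 1 0 0 0
0 1 1 0 1

After press 4 at (4,2):
0 1 1 1 1
0 1 1 0 1
1 1 0 1 1
0 1 1 0 0
0 0 0 1 1

Lights still on: 15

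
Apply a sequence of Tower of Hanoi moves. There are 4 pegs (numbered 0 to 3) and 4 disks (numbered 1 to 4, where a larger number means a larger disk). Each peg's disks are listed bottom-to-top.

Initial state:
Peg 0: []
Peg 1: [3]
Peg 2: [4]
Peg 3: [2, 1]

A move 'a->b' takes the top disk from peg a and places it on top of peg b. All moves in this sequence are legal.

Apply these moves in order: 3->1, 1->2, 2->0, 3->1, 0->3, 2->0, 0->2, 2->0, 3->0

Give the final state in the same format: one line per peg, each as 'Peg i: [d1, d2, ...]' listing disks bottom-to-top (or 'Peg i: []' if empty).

Answer: Peg 0: [4, 1]
Peg 1: [3, 2]
Peg 2: []
Peg 3: []

Derivation:
After move 1 (3->1):
Peg 0: []
Peg 1: [3, 1]
Peg 2: [4]
Peg 3: [2]

After move 2 (1->2):
Peg 0: []
Peg 1: [3]
Peg 2: [4, 1]
Peg 3: [2]

After move 3 (2->0):
Peg 0: [1]
Peg 1: [3]
Peg 2: [4]
Peg 3: [2]

After move 4 (3->1):
Peg 0: [1]
Peg 1: [3, 2]
Peg 2: [4]
Peg 3: []

After move 5 (0->3):
Peg 0: []
Peg 1: [3, 2]
Peg 2: [4]
Peg 3: [1]

After move 6 (2->0):
Peg 0: [4]
Peg 1: [3, 2]
Peg 2: []
Peg 3: [1]

After move 7 (0->2):
Peg 0: []
Peg 1: [3, 2]
Peg 2: [4]
Peg 3: [1]

After move 8 (2->0):
Peg 0: [4]
Peg 1: [3, 2]
Peg 2: []
Peg 3: [1]

After move 9 (3->0):
Peg 0: [4, 1]
Peg 1: [3, 2]
Peg 2: []
Peg 3: []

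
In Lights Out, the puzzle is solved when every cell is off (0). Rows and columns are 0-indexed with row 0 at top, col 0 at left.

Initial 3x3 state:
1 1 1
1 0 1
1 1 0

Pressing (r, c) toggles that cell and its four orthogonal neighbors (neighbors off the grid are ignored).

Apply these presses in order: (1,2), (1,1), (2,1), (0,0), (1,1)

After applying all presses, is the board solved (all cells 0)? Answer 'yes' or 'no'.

Answer: yes

Derivation:
After press 1 at (1,2):
1 1 0
1 1 0
1 1 1

After press 2 at (1,1):
1 0 0
0 0 1
1 0 1

After press 3 at (2,1):
1 0 0
0 1 1
0 1 0

After press 4 at (0,0):
0 1 0
1 1 1
0 1 0

After press 5 at (1,1):
0 0 0
0 0 0
0 0 0

Lights still on: 0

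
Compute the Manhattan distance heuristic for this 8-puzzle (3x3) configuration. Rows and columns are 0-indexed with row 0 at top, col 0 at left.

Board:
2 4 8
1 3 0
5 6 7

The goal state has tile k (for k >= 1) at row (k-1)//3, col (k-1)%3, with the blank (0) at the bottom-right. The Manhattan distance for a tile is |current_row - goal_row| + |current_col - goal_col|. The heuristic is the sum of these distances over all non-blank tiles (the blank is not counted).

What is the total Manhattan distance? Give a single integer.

Tile 2: (0,0)->(0,1) = 1
Tile 4: (0,1)->(1,0) = 2
Tile 8: (0,2)->(2,1) = 3
Tile 1: (1,0)->(0,0) = 1
Tile 3: (1,1)->(0,2) = 2
Tile 5: (2,0)->(1,1) = 2
Tile 6: (2,1)->(1,2) = 2
Tile 7: (2,2)->(2,0) = 2
Sum: 1 + 2 + 3 + 1 + 2 + 2 + 2 + 2 = 15

Answer: 15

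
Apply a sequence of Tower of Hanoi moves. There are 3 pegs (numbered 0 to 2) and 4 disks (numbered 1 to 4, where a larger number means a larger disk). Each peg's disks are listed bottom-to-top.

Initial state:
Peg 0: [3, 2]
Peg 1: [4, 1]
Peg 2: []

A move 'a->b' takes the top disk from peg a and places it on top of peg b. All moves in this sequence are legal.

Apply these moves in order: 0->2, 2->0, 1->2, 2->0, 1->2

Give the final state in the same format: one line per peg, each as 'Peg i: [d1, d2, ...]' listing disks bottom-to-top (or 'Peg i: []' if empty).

After move 1 (0->2):
Peg 0: [3]
Peg 1: [4, 1]
Peg 2: [2]

After move 2 (2->0):
Peg 0: [3, 2]
Peg 1: [4, 1]
Peg 2: []

After move 3 (1->2):
Peg 0: [3, 2]
Peg 1: [4]
Peg 2: [1]

After move 4 (2->0):
Peg 0: [3, 2, 1]
Peg 1: [4]
Peg 2: []

After move 5 (1->2):
Peg 0: [3, 2, 1]
Peg 1: []
Peg 2: [4]

Answer: Peg 0: [3, 2, 1]
Peg 1: []
Peg 2: [4]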